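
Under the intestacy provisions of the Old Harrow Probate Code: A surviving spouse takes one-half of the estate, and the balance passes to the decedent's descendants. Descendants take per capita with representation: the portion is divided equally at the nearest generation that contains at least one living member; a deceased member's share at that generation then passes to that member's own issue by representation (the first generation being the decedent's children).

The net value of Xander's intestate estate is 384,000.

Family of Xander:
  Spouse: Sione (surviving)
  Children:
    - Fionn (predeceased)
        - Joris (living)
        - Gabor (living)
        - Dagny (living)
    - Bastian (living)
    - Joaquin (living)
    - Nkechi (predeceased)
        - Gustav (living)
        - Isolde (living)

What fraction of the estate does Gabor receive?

Sione takes one-half of 384,000 = 192,000. The remaining 192,000 passes to the descendants.
The descendants' portion (192,000) is divided into 4 shares of 48,000: Bastian and Joaquin each take 48,000; Fionn's 48,000 share passes to Fionn's issue; Nkechi's 48,000 share passes to Nkechi's issue.
Fionn's share (48,000) is divided into 3 shares of 16,000: Joris, Gabor, and Dagny each take 16,000.
Nkechi's share (48,000) is divided into 2 shares of 24,000: Gustav and Isolde each take 24,000.

Gabor receives 1/24 of the estate.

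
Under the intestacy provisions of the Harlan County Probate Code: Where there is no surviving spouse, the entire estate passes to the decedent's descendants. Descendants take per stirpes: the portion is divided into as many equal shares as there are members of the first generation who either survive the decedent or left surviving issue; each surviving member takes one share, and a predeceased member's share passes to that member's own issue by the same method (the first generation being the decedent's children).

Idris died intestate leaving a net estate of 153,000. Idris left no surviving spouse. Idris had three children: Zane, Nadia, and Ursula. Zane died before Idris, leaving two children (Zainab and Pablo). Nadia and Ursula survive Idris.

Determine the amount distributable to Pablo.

Pablo receives 25,500.

The entire 153,000 passes to the descendants.
That amount (153,000) is divided into 3 shares of 51,000: Nadia and Ursula each take 51,000; Zane's 51,000 share passes to Zane's issue.
Zane's share (51,000) is divided into 2 shares of 25,500: Zainab and Pablo each take 25,500.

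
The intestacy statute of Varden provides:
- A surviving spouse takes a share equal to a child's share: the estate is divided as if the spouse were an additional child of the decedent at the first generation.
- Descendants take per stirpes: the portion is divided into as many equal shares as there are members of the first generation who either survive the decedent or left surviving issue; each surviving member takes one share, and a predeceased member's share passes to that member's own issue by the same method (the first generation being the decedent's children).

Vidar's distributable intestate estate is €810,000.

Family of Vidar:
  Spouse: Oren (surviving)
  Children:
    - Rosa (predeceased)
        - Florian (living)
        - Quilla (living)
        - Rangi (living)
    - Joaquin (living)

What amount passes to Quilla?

The spouse counts as an additional share at the children's level, so there are 3 primary shares of €270,000. Oren takes one such share (€270,000).
The children's combined portion (€540,000) is divided into 2 shares of €270,000: Joaquin takes €270,000; Rosa's €270,000 share passes to Rosa's issue.
Rosa's share (€270,000) is divided into 3 shares of €90,000: Florian, Quilla, and Rangi each take €90,000.

Quilla receives €90,000.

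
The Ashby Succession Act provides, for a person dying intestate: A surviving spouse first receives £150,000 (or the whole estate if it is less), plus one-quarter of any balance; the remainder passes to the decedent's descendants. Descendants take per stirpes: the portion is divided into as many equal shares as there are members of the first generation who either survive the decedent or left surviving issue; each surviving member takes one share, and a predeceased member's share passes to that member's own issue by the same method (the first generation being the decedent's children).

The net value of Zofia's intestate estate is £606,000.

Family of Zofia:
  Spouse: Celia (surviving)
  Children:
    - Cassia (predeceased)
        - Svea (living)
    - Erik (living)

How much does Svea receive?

Svea receives £171,000.

Celia first takes £150,000, leaving a balance of £456,000. Celia then takes one-quarter of the balance (£114,000), for a total of £264,000. The remaining £342,000 passes to the descendants.
The descendants' portion (£342,000) is divided into 2 shares of £171,000: Erik takes £171,000; Cassia's £171,000 share passes to Cassia's issue.
Cassia's share (£171,000) passes entirely to Svea.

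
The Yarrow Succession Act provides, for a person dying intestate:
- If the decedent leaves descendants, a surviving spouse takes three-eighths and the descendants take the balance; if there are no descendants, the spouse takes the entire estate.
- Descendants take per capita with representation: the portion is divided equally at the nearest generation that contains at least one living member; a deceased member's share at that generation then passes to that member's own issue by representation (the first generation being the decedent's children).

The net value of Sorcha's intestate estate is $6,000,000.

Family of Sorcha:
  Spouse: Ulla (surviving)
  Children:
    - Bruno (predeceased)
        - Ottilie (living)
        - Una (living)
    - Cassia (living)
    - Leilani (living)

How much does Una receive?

Ulla takes three-eighths of $6,000,000 = $2,250,000. The remaining $3,750,000 passes to the descendants.
The descendants' portion ($3,750,000) is divided into 3 shares of $1,250,000: Cassia and Leilani each take $1,250,000; Bruno's $1,250,000 share passes to Bruno's issue.
Bruno's share ($1,250,000) is divided into 2 shares of $625,000: Ottilie and Una each take $625,000.

Una receives $625,000.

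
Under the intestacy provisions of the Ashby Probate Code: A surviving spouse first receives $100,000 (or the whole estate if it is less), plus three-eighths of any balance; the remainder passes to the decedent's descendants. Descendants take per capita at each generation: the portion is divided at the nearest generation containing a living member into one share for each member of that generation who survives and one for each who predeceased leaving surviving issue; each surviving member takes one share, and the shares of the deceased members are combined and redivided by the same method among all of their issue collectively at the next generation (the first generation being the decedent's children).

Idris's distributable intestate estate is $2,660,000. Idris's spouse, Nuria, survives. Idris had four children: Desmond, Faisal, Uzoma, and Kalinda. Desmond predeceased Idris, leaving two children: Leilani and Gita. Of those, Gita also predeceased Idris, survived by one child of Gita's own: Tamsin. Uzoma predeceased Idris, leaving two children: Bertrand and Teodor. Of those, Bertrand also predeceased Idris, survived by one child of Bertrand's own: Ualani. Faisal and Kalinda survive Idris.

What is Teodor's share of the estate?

Nuria first takes $100,000, leaving a balance of $2,560,000. Nuria then takes three-eighths of the balance ($960,000), for a total of $1,060,000. The remaining $1,600,000 passes to the descendants.
The descendants' portion ($1,600,000) is divided at the children's generation into 4 shares of $400,000. Faisal and Kalinda each take $400,000. The 2 shares of the deceased (Desmond and Uzoma) are combined into a pool of $800,000.
That pool ($800,000) is divided at the grandchildren's generation into 4 shares of $200,000. Leilani and Teodor each take $200,000. The 2 shares of the deceased (Gita and Bertrand) are combined into a pool of $400,000.
That pool ($400,000) is divided at the great-grandchildren's generation equally among Tamsin and Ualani: $200,000 each.

Teodor receives $200,000.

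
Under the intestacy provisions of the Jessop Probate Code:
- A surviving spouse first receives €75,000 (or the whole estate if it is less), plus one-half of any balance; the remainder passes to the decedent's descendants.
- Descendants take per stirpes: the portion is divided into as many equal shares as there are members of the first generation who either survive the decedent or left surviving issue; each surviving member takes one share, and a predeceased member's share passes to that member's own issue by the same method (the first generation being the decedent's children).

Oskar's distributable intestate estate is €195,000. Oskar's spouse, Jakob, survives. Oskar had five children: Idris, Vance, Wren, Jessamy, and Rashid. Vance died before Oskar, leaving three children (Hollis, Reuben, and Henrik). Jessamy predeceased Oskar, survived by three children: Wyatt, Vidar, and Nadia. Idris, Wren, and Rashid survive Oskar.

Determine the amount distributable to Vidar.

Jakob first takes €75,000, leaving a balance of €120,000. Jakob then takes one-half of the balance (€60,000), for a total of €135,000. The remaining €60,000 passes to the descendants.
The descendants' portion (€60,000) is divided into 5 shares of €12,000: Idris, Wren, and Rashid each take €12,000; Vance's €12,000 share passes to Vance's issue; Jessamy's €12,000 share passes to Jessamy's issue.
Vance's share (€12,000) is divided into 3 shares of €4,000: Hollis, Reuben, and Henrik each take €4,000.
Jessamy's share (€12,000) is divided into 3 shares of €4,000: Wyatt, Vidar, and Nadia each take €4,000.

Vidar receives €4,000.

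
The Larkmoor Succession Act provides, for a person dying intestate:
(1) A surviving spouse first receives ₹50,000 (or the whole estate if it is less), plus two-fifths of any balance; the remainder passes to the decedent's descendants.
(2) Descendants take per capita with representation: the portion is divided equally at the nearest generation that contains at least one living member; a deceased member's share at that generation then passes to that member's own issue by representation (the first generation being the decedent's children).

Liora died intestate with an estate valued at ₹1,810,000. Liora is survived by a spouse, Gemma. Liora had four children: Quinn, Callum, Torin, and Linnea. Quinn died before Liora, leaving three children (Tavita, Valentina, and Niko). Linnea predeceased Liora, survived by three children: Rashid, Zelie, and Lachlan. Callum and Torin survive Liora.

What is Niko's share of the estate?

Gemma first takes ₹50,000, leaving a balance of ₹1,760,000. Gemma then takes two-fifths of the balance (₹704,000), for a total of ₹754,000. The remaining ₹1,056,000 passes to the descendants.
The descendants' portion (₹1,056,000) is divided into 4 shares of ₹264,000: Callum and Torin each take ₹264,000; Quinn's ₹264,000 share passes to Quinn's issue; Linnea's ₹264,000 share passes to Linnea's issue.
Quinn's share (₹264,000) is divided into 3 shares of ₹88,000: Tavita, Valentina, and Niko each take ₹88,000.
Linnea's share (₹264,000) is divided into 3 shares of ₹88,000: Rashid, Zelie, and Lachlan each take ₹88,000.

Niko receives ₹88,000.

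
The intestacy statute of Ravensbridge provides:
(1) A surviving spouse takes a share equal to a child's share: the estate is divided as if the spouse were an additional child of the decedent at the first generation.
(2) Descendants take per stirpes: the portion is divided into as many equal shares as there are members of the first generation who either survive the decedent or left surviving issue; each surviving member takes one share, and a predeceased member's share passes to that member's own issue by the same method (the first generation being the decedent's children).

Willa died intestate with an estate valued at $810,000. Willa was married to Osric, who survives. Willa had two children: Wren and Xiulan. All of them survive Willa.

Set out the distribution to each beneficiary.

Osric: $270,000; Wren: $270,000; Xiulan: $270,000

The spouse counts as an additional share at the children's level, so there are 3 primary shares of $270,000. Osric takes one such share ($270,000).
The children's combined portion ($540,000) is divided into 2 shares of $270,000: Wren and Xiulan each take $270,000.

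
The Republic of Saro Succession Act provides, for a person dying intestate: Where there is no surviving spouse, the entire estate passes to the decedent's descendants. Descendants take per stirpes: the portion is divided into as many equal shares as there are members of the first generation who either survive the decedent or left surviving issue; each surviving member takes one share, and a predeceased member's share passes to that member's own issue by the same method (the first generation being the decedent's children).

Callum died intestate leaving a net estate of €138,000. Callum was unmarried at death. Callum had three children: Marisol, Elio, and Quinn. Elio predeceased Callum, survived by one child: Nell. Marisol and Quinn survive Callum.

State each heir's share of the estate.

The entire €138,000 passes to the descendants.
That amount (€138,000) is divided into 3 shares of €46,000: Marisol and Quinn each take €46,000; Elio's €46,000 share passes to Elio's issue.
Elio's share (€46,000) passes entirely to Nell.

Marisol: €46,000; Nell: €46,000; Quinn: €46,000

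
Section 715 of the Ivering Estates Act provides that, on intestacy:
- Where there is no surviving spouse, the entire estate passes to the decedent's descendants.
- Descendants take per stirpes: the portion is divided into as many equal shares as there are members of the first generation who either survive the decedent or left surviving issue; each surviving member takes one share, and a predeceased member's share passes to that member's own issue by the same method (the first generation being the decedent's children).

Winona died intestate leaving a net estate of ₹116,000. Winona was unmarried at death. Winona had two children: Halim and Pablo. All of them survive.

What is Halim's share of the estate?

Halim receives ₹58,000.

The entire ₹116,000 passes to the descendants.
That amount (₹116,000) is divided into 2 shares of ₹58,000: Halim and Pablo each take ₹58,000.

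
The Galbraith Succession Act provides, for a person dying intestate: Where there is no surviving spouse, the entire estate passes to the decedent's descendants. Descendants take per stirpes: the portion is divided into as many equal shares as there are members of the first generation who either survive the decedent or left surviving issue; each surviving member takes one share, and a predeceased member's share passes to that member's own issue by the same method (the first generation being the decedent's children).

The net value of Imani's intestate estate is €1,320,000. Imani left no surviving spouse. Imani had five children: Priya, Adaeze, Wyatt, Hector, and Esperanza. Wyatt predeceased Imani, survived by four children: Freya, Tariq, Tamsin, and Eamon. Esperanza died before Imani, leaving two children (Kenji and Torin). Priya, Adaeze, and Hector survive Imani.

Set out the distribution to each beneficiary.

The entire €1,320,000 passes to the descendants.
That amount (€1,320,000) is divided into 5 shares of €264,000: Priya, Adaeze, and Hector each take €264,000; Wyatt's €264,000 share passes to Wyatt's issue; Esperanza's €264,000 share passes to Esperanza's issue.
Wyatt's share (€264,000) is divided into 4 shares of €66,000: Freya, Tariq, Tamsin, and Eamon each take €66,000.
Esperanza's share (€264,000) is divided into 2 shares of €132,000: Kenji and Torin each take €132,000.

Priya: €264,000; Adaeze: €264,000; Freya: €66,000; Tariq: €66,000; Tamsin: €66,000; Eamon: €66,000; Hector: €264,000; Kenji: €132,000; Torin: €132,000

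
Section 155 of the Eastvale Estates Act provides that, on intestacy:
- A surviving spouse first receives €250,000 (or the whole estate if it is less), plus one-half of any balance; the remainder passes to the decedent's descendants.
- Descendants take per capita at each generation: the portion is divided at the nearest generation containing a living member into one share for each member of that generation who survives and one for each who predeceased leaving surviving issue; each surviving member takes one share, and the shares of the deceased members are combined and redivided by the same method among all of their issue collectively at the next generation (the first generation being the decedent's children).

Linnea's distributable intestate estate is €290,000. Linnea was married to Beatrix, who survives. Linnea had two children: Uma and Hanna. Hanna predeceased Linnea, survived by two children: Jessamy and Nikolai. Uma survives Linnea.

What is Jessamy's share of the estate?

Beatrix first takes €250,000, leaving a balance of €40,000. Beatrix then takes one-half of the balance (€20,000), for a total of €270,000. The remaining €20,000 passes to the descendants.
The descendants' portion (€20,000) is divided at the children's generation into 2 shares of €10,000. Uma takes €10,000. The remaining share for the deceased Hanna (€10,000) is carried to the next generation.
That pool (€10,000) is divided at the grandchildren's generation equally among Jessamy and Nikolai: €5,000 each.

Jessamy receives €5,000.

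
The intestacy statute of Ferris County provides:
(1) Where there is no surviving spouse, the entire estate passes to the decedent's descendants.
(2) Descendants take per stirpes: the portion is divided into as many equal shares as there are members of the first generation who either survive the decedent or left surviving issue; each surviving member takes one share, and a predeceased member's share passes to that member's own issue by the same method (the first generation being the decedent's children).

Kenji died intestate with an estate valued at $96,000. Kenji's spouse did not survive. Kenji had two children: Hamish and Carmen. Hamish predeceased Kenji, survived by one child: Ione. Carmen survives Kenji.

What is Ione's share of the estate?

Ione receives $48,000.

The entire $96,000 passes to the descendants.
That amount ($96,000) is divided into 2 shares of $48,000: Carmen takes $48,000; Hamish's $48,000 share passes to Hamish's issue.
Hamish's share ($48,000) passes entirely to Ione.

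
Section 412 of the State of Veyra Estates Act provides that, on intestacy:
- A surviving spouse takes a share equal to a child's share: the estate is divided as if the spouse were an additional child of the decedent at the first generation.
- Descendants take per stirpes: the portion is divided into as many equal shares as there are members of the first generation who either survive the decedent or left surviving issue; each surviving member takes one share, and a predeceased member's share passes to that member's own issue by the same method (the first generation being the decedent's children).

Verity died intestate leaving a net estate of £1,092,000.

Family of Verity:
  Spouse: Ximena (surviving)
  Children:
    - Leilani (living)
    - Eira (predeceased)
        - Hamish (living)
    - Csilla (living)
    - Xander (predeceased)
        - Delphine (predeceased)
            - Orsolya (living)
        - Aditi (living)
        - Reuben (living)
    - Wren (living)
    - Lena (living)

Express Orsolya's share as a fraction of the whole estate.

Orsolya receives 1/21 of the estate.

The spouse counts as an additional share at the children's level, so there are 7 primary shares of £156,000. Ximena takes one such share (£156,000).
The children's combined portion (£936,000) is divided into 6 shares of £156,000: Leilani, Csilla, Wren, and Lena each take £156,000; Eira's £156,000 share passes to Eira's issue; Xander's £156,000 share passes to Xander's issue.
Eira's share (£156,000) passes entirely to Hamish.
Xander's share (£156,000) is divided into 3 shares of £52,000: Aditi and Reuben each take £52,000; Delphine's £52,000 share passes to Delphine's issue.
Delphine's share (£52,000) passes entirely to Orsolya.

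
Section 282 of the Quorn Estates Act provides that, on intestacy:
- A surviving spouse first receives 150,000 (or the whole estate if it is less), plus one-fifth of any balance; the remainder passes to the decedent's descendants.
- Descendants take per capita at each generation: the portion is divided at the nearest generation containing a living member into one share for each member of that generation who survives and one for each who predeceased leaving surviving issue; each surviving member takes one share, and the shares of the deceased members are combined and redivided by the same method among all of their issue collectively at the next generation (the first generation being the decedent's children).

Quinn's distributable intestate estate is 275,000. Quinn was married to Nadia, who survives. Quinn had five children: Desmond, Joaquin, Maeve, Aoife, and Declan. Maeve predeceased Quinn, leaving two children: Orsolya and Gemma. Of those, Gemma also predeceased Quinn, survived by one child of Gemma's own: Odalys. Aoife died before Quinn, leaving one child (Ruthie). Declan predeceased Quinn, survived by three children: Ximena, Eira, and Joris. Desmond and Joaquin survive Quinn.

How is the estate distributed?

Nadia first takes 150,000, leaving a balance of 125,000. Nadia then takes one-fifth of the balance (25,000), for a total of 175,000. The remaining 100,000 passes to the descendants.
The descendants' portion (100,000) is divided at the children's generation into 5 shares of 20,000. Desmond and Joaquin each take 20,000. The 3 shares of the deceased (Maeve, Aoife, and Declan) are combined into a pool of 60,000.
That pool (60,000) is divided at the grandchildren's generation into 6 shares of 10,000. Orsolya, Ruthie, Ximena, Eira, and Joris each take 10,000. The remaining share for the deceased Gemma (10,000) is carried to the next generation.
That pool (10,000) passes entirely to Odalys, the sole taker at the great-grandchildren's generation.

Nadia: 175,000; Desmond: 20,000; Joaquin: 20,000; Orsolya: 10,000; Odalys: 10,000; Ruthie: 10,000; Ximena: 10,000; Eira: 10,000; Joris: 10,000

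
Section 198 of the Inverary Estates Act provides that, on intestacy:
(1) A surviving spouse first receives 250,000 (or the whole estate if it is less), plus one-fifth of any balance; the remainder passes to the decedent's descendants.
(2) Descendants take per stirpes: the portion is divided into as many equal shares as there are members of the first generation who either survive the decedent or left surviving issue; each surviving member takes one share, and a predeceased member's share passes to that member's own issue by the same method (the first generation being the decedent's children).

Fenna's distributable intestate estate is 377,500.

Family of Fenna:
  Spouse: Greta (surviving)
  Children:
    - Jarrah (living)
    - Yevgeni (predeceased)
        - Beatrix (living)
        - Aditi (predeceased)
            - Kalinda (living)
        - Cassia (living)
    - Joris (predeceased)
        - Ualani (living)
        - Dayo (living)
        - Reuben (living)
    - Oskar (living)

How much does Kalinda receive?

Greta first takes 250,000, leaving a balance of 127,500. Greta then takes one-fifth of the balance (25,500), for a total of 275,500. The remaining 102,000 passes to the descendants.
The descendants' portion (102,000) is divided into 4 shares of 25,500: Jarrah and Oskar each take 25,500; Yevgeni's 25,500 share passes to Yevgeni's issue; Joris's 25,500 share passes to Joris's issue.
Yevgeni's share (25,500) is divided into 3 shares of 8,500: Beatrix and Cassia each take 8,500; Aditi's 8,500 share passes to Aditi's issue.
Aditi's share (8,500) passes entirely to Kalinda.
Joris's share (25,500) is divided into 3 shares of 8,500: Ualani, Dayo, and Reuben each take 8,500.

Kalinda receives 8,500.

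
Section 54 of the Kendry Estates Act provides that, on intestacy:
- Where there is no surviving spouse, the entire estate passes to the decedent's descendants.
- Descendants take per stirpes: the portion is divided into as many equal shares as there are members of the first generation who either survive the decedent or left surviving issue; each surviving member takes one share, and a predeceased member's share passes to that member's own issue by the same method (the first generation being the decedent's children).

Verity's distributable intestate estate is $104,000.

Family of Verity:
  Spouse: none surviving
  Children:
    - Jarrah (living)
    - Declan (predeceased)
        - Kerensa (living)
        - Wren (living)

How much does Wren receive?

The entire $104,000 passes to the descendants.
That amount ($104,000) is divided into 2 shares of $52,000: Jarrah takes $52,000; Declan's $52,000 share passes to Declan's issue.
Declan's share ($52,000) is divided into 2 shares of $26,000: Kerensa and Wren each take $26,000.

Wren receives $26,000.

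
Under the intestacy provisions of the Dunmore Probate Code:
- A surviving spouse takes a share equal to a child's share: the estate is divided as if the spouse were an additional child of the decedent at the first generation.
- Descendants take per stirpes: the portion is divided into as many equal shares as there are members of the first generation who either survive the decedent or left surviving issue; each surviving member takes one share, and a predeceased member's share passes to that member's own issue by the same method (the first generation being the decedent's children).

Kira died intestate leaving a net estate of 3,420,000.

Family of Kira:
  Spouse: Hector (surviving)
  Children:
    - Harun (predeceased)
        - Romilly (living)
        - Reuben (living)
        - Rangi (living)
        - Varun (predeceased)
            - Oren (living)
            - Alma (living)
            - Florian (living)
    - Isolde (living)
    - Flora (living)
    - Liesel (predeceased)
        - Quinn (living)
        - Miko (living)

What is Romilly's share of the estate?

The spouse counts as an additional share at the children's level, so there are 5 primary shares of 684,000. Hector takes one such share (684,000).
The children's combined portion (2,736,000) is divided into 4 shares of 684,000: Isolde and Flora each take 684,000; Harun's 684,000 share passes to Harun's issue; Liesel's 684,000 share passes to Liesel's issue.
Harun's share (684,000) is divided into 4 shares of 171,000: Romilly, Reuben, and Rangi each take 171,000; Varun's 171,000 share passes to Varun's issue.
Varun's share (171,000) is divided into 3 shares of 57,000: Oren, Alma, and Florian each take 57,000.
Liesel's share (684,000) is divided into 2 shares of 342,000: Quinn and Miko each take 342,000.

Romilly receives 171,000.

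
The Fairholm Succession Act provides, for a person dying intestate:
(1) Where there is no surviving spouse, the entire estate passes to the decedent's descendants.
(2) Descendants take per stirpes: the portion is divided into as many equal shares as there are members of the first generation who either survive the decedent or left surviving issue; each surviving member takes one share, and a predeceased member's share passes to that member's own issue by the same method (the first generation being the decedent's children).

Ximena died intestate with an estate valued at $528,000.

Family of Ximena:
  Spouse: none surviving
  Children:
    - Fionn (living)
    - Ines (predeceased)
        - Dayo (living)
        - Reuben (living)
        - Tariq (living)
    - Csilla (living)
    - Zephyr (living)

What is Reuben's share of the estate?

The entire $528,000 passes to the descendants.
That amount ($528,000) is divided into 4 shares of $132,000: Fionn, Csilla, and Zephyr each take $132,000; Ines's $132,000 share passes to Ines's issue.
Ines's share ($132,000) is divided into 3 shares of $44,000: Dayo, Reuben, and Tariq each take $44,000.

Reuben receives $44,000.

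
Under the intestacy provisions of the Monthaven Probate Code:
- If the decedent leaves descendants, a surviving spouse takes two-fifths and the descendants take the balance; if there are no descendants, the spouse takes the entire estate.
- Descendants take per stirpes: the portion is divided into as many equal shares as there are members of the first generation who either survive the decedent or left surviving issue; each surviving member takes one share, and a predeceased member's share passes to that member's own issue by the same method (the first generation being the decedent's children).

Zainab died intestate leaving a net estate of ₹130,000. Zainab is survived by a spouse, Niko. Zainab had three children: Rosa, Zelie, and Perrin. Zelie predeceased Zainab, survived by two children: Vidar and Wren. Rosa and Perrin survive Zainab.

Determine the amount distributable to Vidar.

Niko takes two-fifths of ₹130,000 = ₹52,000. The remaining ₹78,000 passes to the descendants.
The descendants' portion (₹78,000) is divided into 3 shares of ₹26,000: Rosa and Perrin each take ₹26,000; Zelie's ₹26,000 share passes to Zelie's issue.
Zelie's share (₹26,000) is divided into 2 shares of ₹13,000: Vidar and Wren each take ₹13,000.

Vidar receives ₹13,000.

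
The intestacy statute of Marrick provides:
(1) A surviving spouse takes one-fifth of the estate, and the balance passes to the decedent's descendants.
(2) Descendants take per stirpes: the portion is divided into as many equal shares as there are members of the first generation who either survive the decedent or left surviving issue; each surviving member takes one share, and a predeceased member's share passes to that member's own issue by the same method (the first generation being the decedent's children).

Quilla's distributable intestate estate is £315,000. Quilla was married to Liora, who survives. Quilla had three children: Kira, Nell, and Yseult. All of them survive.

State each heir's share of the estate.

Liora takes one-fifth of £315,000 = £63,000. The remaining £252,000 passes to the descendants.
The descendants' portion (£252,000) is divided into 3 shares of £84,000: Kira, Nell, and Yseult each take £84,000.

Liora: £63,000; Kira: £84,000; Nell: £84,000; Yseult: £84,000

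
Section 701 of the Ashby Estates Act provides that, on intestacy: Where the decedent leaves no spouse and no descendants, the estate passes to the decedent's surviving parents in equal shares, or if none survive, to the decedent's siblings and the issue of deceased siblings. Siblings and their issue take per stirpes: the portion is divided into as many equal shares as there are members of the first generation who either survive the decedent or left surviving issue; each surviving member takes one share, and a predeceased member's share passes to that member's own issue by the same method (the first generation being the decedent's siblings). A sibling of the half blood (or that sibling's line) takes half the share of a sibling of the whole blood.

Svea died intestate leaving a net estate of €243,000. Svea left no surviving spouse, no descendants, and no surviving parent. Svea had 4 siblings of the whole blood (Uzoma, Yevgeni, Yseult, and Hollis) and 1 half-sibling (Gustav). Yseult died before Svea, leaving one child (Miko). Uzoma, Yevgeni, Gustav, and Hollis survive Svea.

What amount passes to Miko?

The entire €243,000 passes to the siblings and their issue.
Counting each half-blood sibling's line as half a unit, there are 9/2 units in €243,000, so one unit is €54,000. Whole-blood lines (Uzoma, Yevgeni, Yseult, and Hollis) take €54,000 each; half-blood lines (Gustav) take €27,000 each.
Yseult's share (€54,000) passes entirely to Miko.

Miko receives €54,000.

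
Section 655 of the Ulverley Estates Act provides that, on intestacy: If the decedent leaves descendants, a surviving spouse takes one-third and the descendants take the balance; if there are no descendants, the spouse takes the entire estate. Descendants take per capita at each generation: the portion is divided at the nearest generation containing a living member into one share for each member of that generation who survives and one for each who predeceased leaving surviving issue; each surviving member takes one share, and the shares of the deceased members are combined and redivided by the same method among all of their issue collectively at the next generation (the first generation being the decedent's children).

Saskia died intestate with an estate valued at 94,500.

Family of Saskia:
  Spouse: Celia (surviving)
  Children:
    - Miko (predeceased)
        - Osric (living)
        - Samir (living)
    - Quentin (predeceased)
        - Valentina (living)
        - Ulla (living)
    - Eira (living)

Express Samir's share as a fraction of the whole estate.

Samir receives 1/9 of the estate.

Celia takes one-third of 94,500 = 31,500. The remaining 63,000 passes to the descendants.
The descendants' portion (63,000) is divided at the children's generation into 3 shares of 21,000. Eira takes 21,000. The 2 shares of the deceased (Miko and Quentin) are combined into a pool of 42,000.
That pool (42,000) is divided at the grandchildren's generation equally among Osric, Samir, Valentina, and Ulla: 10,500 each.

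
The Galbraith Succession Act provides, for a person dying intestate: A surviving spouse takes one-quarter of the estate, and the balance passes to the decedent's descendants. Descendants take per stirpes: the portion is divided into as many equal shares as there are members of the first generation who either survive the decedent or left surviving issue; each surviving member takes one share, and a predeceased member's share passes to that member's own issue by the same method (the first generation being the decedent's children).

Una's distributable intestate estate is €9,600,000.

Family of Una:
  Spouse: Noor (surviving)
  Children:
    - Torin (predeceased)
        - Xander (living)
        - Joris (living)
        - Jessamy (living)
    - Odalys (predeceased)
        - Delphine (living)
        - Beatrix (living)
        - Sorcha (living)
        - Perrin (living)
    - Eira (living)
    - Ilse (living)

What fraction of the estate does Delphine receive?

Noor takes one-quarter of €9,600,000 = €2,400,000. The remaining €7,200,000 passes to the descendants.
The descendants' portion (€7,200,000) is divided into 4 shares of €1,800,000: Eira and Ilse each take €1,800,000; Torin's €1,800,000 share passes to Torin's issue; Odalys's €1,800,000 share passes to Odalys's issue.
Torin's share (€1,800,000) is divided into 3 shares of €600,000: Xander, Joris, and Jessamy each take €600,000.
Odalys's share (€1,800,000) is divided into 4 shares of €450,000: Delphine, Beatrix, Sorcha, and Perrin each take €450,000.

Delphine receives 3/64 of the estate.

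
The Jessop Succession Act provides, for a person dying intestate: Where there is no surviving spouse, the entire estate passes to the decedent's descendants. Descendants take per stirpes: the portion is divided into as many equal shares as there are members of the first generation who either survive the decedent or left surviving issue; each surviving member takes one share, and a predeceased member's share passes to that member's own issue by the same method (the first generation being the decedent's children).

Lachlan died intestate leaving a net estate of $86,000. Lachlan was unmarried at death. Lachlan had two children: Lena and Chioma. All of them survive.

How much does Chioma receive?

Chioma receives $43,000.

The entire $86,000 passes to the descendants.
That amount ($86,000) is divided into 2 shares of $43,000: Lena and Chioma each take $43,000.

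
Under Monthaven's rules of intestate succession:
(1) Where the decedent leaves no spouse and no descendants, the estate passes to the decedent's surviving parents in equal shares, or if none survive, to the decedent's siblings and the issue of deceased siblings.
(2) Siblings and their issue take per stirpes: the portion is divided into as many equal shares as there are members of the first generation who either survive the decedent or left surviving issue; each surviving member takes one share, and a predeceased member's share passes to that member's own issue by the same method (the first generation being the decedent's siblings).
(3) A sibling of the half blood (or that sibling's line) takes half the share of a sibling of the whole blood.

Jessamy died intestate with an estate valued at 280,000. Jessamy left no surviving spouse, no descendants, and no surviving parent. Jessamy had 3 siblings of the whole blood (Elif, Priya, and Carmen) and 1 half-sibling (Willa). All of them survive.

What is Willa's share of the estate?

The entire 280,000 passes to the siblings and their issue.
Counting each half-blood sibling's line as half a unit, there are 7/2 units in 280,000, so one unit is 80,000. Whole-blood lines (Elif, Priya, and Carmen) take 80,000 each; half-blood lines (Willa) take 40,000 each.

Willa receives 40,000.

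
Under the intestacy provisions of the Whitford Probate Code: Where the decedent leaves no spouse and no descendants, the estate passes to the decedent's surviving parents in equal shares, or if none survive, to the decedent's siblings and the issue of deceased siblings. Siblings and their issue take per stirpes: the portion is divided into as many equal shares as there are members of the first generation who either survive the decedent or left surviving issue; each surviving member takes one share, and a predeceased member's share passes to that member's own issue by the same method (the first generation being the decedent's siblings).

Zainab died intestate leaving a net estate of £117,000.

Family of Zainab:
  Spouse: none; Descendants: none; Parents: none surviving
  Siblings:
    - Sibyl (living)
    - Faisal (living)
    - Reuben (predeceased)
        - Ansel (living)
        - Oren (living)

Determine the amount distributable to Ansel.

Ansel receives £19,500.

The entire £117,000 passes to the siblings and their issue.
That amount (£117,000) is divided into 3 shares of £39,000: Sibyl and Faisal each take £39,000; Reuben's £39,000 share passes to Reuben's issue.
Reuben's share (£39,000) is divided into 2 shares of £19,500: Ansel and Oren each take £19,500.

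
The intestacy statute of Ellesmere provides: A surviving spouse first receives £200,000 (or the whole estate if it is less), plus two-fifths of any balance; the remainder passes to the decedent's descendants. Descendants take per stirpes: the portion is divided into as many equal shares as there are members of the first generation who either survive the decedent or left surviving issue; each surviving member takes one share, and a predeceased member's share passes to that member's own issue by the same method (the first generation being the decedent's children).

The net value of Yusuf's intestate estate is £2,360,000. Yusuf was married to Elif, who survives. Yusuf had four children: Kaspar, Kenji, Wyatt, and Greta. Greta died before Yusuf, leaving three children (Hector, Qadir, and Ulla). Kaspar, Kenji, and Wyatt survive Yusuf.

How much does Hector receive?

Elif first takes £200,000, leaving a balance of £2,160,000. Elif then takes two-fifths of the balance (£864,000), for a total of £1,064,000. The remaining £1,296,000 passes to the descendants.
The descendants' portion (£1,296,000) is divided into 4 shares of £324,000: Kaspar, Kenji, and Wyatt each take £324,000; Greta's £324,000 share passes to Greta's issue.
Greta's share (£324,000) is divided into 3 shares of £108,000: Hector, Qadir, and Ulla each take £108,000.

Hector receives £108,000.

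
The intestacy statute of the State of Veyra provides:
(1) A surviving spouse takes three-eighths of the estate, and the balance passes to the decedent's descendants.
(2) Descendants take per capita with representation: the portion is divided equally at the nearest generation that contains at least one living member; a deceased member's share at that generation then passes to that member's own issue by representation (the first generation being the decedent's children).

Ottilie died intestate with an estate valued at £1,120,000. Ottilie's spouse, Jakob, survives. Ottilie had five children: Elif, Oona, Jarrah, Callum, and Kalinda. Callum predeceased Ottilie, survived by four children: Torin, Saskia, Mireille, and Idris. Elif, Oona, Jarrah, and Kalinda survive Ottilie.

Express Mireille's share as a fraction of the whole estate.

Jakob takes three-eighths of £1,120,000 = £420,000. The remaining £700,000 passes to the descendants.
The descendants' portion (£700,000) is divided into 5 shares of £140,000: Elif, Oona, Jarrah, and Kalinda each take £140,000; Callum's £140,000 share passes to Callum's issue.
Callum's share (£140,000) is divided into 4 shares of £35,000: Torin, Saskia, Mireille, and Idris each take £35,000.

Mireille receives 1/32 of the estate.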